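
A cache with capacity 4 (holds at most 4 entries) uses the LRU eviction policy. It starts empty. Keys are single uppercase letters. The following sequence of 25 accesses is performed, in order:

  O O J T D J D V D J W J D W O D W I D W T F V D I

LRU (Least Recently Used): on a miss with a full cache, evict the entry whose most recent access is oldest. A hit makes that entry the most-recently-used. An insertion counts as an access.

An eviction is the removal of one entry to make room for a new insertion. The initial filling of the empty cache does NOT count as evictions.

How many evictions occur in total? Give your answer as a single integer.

LRU simulation (capacity=4):
  1. access O: MISS. Cache (LRU->MRU): [O]
  2. access O: HIT. Cache (LRU->MRU): [O]
  3. access J: MISS. Cache (LRU->MRU): [O J]
  4. access T: MISS. Cache (LRU->MRU): [O J T]
  5. access D: MISS. Cache (LRU->MRU): [O J T D]
  6. access J: HIT. Cache (LRU->MRU): [O T D J]
  7. access D: HIT. Cache (LRU->MRU): [O T J D]
  8. access V: MISS, evict O. Cache (LRU->MRU): [T J D V]
  9. access D: HIT. Cache (LRU->MRU): [T J V D]
  10. access J: HIT. Cache (LRU->MRU): [T V D J]
  11. access W: MISS, evict T. Cache (LRU->MRU): [V D J W]
  12. access J: HIT. Cache (LRU->MRU): [V D W J]
  13. access D: HIT. Cache (LRU->MRU): [V W J D]
  14. access W: HIT. Cache (LRU->MRU): [V J D W]
  15. access O: MISS, evict V. Cache (LRU->MRU): [J D W O]
  16. access D: HIT. Cache (LRU->MRU): [J W O D]
  17. access W: HIT. Cache (LRU->MRU): [J O D W]
  18. access I: MISS, evict J. Cache (LRU->MRU): [O D W I]
  19. access D: HIT. Cache (LRU->MRU): [O W I D]
  20. access W: HIT. Cache (LRU->MRU): [O I D W]
  21. access T: MISS, evict O. Cache (LRU->MRU): [I D W T]
  22. access F: MISS, evict I. Cache (LRU->MRU): [D W T F]
  23. access V: MISS, evict D. Cache (LRU->MRU): [W T F V]
  24. access D: MISS, evict W. Cache (LRU->MRU): [T F V D]
  25. access I: MISS, evict T. Cache (LRU->MRU): [F V D I]
Total: 12 hits, 13 misses, 9 evictions

Answer: 9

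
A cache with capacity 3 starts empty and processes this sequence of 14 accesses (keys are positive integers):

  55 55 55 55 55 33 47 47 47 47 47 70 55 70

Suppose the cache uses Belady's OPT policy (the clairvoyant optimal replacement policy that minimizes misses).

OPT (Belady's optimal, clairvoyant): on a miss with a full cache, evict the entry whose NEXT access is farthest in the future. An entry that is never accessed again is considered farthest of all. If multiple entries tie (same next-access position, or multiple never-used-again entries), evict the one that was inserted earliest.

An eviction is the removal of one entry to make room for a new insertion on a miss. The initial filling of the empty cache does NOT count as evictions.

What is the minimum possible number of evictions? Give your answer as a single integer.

Answer: 1

Derivation:
OPT (Belady) simulation (capacity=3):
  1. access 55: MISS. Cache: [55]
  2. access 55: HIT. Next use of 55: step 3. Cache: [55]
  3. access 55: HIT. Next use of 55: step 4. Cache: [55]
  4. access 55: HIT. Next use of 55: step 5. Cache: [55]
  5. access 55: HIT. Next use of 55: step 13. Cache: [55]
  6. access 33: MISS. Cache: [55 33]
  7. access 47: MISS. Cache: [55 33 47]
  8. access 47: HIT. Next use of 47: step 9. Cache: [55 33 47]
  9. access 47: HIT. Next use of 47: step 10. Cache: [55 33 47]
  10. access 47: HIT. Next use of 47: step 11. Cache: [55 33 47]
  11. access 47: HIT. Next use of 47: never. Cache: [55 33 47]
  12. access 70: MISS, evict 33 (next use: never). Cache: [55 47 70]
  13. access 55: HIT. Next use of 55: never. Cache: [55 47 70]
  14. access 70: HIT. Next use of 70: never. Cache: [55 47 70]
Total: 10 hits, 4 misses, 1 evictions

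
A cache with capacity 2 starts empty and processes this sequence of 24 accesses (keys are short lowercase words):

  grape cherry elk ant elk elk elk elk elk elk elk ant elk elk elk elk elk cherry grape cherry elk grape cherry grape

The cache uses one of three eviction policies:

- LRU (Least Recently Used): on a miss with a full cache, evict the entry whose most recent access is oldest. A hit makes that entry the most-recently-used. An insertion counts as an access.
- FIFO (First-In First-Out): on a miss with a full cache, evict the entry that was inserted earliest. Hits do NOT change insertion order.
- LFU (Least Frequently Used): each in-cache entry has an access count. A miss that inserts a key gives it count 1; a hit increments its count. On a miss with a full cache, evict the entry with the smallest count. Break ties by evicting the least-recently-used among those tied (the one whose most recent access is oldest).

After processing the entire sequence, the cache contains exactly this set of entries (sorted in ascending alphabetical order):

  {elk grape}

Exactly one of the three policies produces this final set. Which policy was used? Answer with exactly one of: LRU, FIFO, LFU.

Simulating under each policy and comparing final sets:
  LRU: final set = {cherry grape} -> differs
  FIFO: final set = {cherry grape} -> differs
  LFU: final set = {elk grape} -> MATCHES target
Only LFU produces the target set.

Answer: LFU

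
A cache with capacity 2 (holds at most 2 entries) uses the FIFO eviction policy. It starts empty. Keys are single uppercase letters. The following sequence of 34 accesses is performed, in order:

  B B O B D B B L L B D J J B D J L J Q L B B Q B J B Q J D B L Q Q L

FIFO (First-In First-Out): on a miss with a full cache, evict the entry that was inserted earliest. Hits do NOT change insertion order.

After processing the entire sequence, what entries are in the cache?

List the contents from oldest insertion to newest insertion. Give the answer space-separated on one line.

FIFO simulation (capacity=2):
  1. access B: MISS. Cache (old->new): [B]
  2. access B: HIT. Cache (old->new): [B]
  3. access O: MISS. Cache (old->new): [B O]
  4. access B: HIT. Cache (old->new): [B O]
  5. access D: MISS, evict B. Cache (old->new): [O D]
  6. access B: MISS, evict O. Cache (old->new): [D B]
  7. access B: HIT. Cache (old->new): [D B]
  8. access L: MISS, evict D. Cache (old->new): [B L]
  9. access L: HIT. Cache (old->new): [B L]
  10. access B: HIT. Cache (old->new): [B L]
  11. access D: MISS, evict B. Cache (old->new): [L D]
  12. access J: MISS, evict L. Cache (old->new): [D J]
  13. access J: HIT. Cache (old->new): [D J]
  14. access B: MISS, evict D. Cache (old->new): [J B]
  15. access D: MISS, evict J. Cache (old->new): [B D]
  16. access J: MISS, evict B. Cache (old->new): [D J]
  17. access L: MISS, evict D. Cache (old->new): [J L]
  18. access J: HIT. Cache (old->new): [J L]
  19. access Q: MISS, evict J. Cache (old->new): [L Q]
  20. access L: HIT. Cache (old->new): [L Q]
  21. access B: MISS, evict L. Cache (old->new): [Q B]
  22. access B: HIT. Cache (old->new): [Q B]
  23. access Q: HIT. Cache (old->new): [Q B]
  24. access B: HIT. Cache (old->new): [Q B]
  25. access J: MISS, evict Q. Cache (old->new): [B J]
  26. access B: HIT. Cache (old->new): [B J]
  27. access Q: MISS, evict B. Cache (old->new): [J Q]
  28. access J: HIT. Cache (old->new): [J Q]
  29. access D: MISS, evict J. Cache (old->new): [Q D]
  30. access B: MISS, evict Q. Cache (old->new): [D B]
  31. access L: MISS, evict D. Cache (old->new): [B L]
  32. access Q: MISS, evict B. Cache (old->new): [L Q]
  33. access Q: HIT. Cache (old->new): [L Q]
  34. access L: HIT. Cache (old->new): [L Q]
Total: 15 hits, 19 misses, 17 evictions

Answer: L Q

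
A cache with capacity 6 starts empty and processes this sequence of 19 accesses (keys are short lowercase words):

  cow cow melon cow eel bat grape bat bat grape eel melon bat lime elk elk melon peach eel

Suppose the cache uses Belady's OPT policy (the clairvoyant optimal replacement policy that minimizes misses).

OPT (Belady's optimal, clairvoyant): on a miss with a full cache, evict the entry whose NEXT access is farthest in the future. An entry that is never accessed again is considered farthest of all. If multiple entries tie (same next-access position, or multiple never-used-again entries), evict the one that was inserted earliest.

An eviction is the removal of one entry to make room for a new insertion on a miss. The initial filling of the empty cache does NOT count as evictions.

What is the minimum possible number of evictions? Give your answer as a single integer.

Answer: 2

Derivation:
OPT (Belady) simulation (capacity=6):
  1. access cow: MISS. Cache: [cow]
  2. access cow: HIT. Next use of cow: step 4. Cache: [cow]
  3. access melon: MISS. Cache: [cow melon]
  4. access cow: HIT. Next use of cow: never. Cache: [cow melon]
  5. access eel: MISS. Cache: [cow melon eel]
  6. access bat: MISS. Cache: [cow melon eel bat]
  7. access grape: MISS. Cache: [cow melon eel bat grape]
  8. access bat: HIT. Next use of bat: step 9. Cache: [cow melon eel bat grape]
  9. access bat: HIT. Next use of bat: step 13. Cache: [cow melon eel bat grape]
  10. access grape: HIT. Next use of grape: never. Cache: [cow melon eel bat grape]
  11. access eel: HIT. Next use of eel: step 19. Cache: [cow melon eel bat grape]
  12. access melon: HIT. Next use of melon: step 17. Cache: [cow melon eel bat grape]
  13. access bat: HIT. Next use of bat: never. Cache: [cow melon eel bat grape]
  14. access lime: MISS. Cache: [cow melon eel bat grape lime]
  15. access elk: MISS, evict cow (next use: never). Cache: [melon eel bat grape lime elk]
  16. access elk: HIT. Next use of elk: never. Cache: [melon eel bat grape lime elk]
  17. access melon: HIT. Next use of melon: never. Cache: [melon eel bat grape lime elk]
  18. access peach: MISS, evict melon (next use: never). Cache: [eel bat grape lime elk peach]
  19. access eel: HIT. Next use of eel: never. Cache: [eel bat grape lime elk peach]
Total: 11 hits, 8 misses, 2 evictions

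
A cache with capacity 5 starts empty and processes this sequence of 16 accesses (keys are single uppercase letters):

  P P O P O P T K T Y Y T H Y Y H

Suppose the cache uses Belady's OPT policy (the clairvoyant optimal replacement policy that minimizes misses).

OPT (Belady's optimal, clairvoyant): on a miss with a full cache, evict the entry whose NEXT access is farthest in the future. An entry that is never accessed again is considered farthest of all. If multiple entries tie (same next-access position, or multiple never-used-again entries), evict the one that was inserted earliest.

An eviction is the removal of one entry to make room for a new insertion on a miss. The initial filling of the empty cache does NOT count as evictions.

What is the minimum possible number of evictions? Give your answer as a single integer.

Answer: 1

Derivation:
OPT (Belady) simulation (capacity=5):
  1. access P: MISS. Cache: [P]
  2. access P: HIT. Next use of P: step 4. Cache: [P]
  3. access O: MISS. Cache: [P O]
  4. access P: HIT. Next use of P: step 6. Cache: [P O]
  5. access O: HIT. Next use of O: never. Cache: [P O]
  6. access P: HIT. Next use of P: never. Cache: [P O]
  7. access T: MISS. Cache: [P O T]
  8. access K: MISS. Cache: [P O T K]
  9. access T: HIT. Next use of T: step 12. Cache: [P O T K]
  10. access Y: MISS. Cache: [P O T K Y]
  11. access Y: HIT. Next use of Y: step 14. Cache: [P O T K Y]
  12. access T: HIT. Next use of T: never. Cache: [P O T K Y]
  13. access H: MISS, evict P (next use: never). Cache: [O T K Y H]
  14. access Y: HIT. Next use of Y: step 15. Cache: [O T K Y H]
  15. access Y: HIT. Next use of Y: never. Cache: [O T K Y H]
  16. access H: HIT. Next use of H: never. Cache: [O T K Y H]
Total: 10 hits, 6 misses, 1 evictions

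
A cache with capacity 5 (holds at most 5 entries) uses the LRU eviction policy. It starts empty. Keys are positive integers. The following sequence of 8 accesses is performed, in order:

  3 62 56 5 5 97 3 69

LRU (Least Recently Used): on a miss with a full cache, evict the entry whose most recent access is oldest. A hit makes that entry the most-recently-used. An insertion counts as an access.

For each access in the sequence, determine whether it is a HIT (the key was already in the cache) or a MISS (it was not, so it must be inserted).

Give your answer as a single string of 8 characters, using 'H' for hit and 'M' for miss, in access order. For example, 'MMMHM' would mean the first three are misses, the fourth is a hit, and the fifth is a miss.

Answer: MMMMHMHM

Derivation:
LRU simulation (capacity=5):
  1. access 3: MISS. Cache (LRU->MRU): [3]
  2. access 62: MISS. Cache (LRU->MRU): [3 62]
  3. access 56: MISS. Cache (LRU->MRU): [3 62 56]
  4. access 5: MISS. Cache (LRU->MRU): [3 62 56 5]
  5. access 5: HIT. Cache (LRU->MRU): [3 62 56 5]
  6. access 97: MISS. Cache (LRU->MRU): [3 62 56 5 97]
  7. access 3: HIT. Cache (LRU->MRU): [62 56 5 97 3]
  8. access 69: MISS, evict 62. Cache (LRU->MRU): [56 5 97 3 69]
Total: 2 hits, 6 misses, 1 evictions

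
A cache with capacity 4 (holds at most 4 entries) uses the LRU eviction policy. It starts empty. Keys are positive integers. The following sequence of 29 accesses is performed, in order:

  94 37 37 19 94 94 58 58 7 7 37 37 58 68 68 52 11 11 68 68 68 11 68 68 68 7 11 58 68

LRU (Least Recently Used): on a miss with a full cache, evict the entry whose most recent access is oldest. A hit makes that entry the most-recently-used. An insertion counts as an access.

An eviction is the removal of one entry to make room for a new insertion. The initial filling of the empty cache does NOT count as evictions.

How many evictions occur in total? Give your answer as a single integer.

LRU simulation (capacity=4):
  1. access 94: MISS. Cache (LRU->MRU): [94]
  2. access 37: MISS. Cache (LRU->MRU): [94 37]
  3. access 37: HIT. Cache (LRU->MRU): [94 37]
  4. access 19: MISS. Cache (LRU->MRU): [94 37 19]
  5. access 94: HIT. Cache (LRU->MRU): [37 19 94]
  6. access 94: HIT. Cache (LRU->MRU): [37 19 94]
  7. access 58: MISS. Cache (LRU->MRU): [37 19 94 58]
  8. access 58: HIT. Cache (LRU->MRU): [37 19 94 58]
  9. access 7: MISS, evict 37. Cache (LRU->MRU): [19 94 58 7]
  10. access 7: HIT. Cache (LRU->MRU): [19 94 58 7]
  11. access 37: MISS, evict 19. Cache (LRU->MRU): [94 58 7 37]
  12. access 37: HIT. Cache (LRU->MRU): [94 58 7 37]
  13. access 58: HIT. Cache (LRU->MRU): [94 7 37 58]
  14. access 68: MISS, evict 94. Cache (LRU->MRU): [7 37 58 68]
  15. access 68: HIT. Cache (LRU->MRU): [7 37 58 68]
  16. access 52: MISS, evict 7. Cache (LRU->MRU): [37 58 68 52]
  17. access 11: MISS, evict 37. Cache (LRU->MRU): [58 68 52 11]
  18. access 11: HIT. Cache (LRU->MRU): [58 68 52 11]
  19. access 68: HIT. Cache (LRU->MRU): [58 52 11 68]
  20. access 68: HIT. Cache (LRU->MRU): [58 52 11 68]
  21. access 68: HIT. Cache (LRU->MRU): [58 52 11 68]
  22. access 11: HIT. Cache (LRU->MRU): [58 52 68 11]
  23. access 68: HIT. Cache (LRU->MRU): [58 52 11 68]
  24. access 68: HIT. Cache (LRU->MRU): [58 52 11 68]
  25. access 68: HIT. Cache (LRU->MRU): [58 52 11 68]
  26. access 7: MISS, evict 58. Cache (LRU->MRU): [52 11 68 7]
  27. access 11: HIT. Cache (LRU->MRU): [52 68 7 11]
  28. access 58: MISS, evict 52. Cache (LRU->MRU): [68 7 11 58]
  29. access 68: HIT. Cache (LRU->MRU): [7 11 58 68]
Total: 18 hits, 11 misses, 7 evictions

Answer: 7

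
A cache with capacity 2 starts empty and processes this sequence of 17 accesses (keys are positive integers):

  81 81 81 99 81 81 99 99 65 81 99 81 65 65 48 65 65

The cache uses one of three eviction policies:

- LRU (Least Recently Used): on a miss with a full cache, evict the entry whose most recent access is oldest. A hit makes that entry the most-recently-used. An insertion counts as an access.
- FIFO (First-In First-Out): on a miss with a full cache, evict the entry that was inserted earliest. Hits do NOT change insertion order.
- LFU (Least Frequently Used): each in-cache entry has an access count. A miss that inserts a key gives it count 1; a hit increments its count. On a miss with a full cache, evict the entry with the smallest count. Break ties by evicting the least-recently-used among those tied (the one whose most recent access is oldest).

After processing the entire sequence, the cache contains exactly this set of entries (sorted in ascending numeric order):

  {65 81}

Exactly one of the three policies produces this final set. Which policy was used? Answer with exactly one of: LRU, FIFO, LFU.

Answer: LFU

Derivation:
Simulating under each policy and comparing final sets:
  LRU: final set = {48 65} -> differs
  FIFO: final set = {48 65} -> differs
  LFU: final set = {65 81} -> MATCHES target
Only LFU produces the target set.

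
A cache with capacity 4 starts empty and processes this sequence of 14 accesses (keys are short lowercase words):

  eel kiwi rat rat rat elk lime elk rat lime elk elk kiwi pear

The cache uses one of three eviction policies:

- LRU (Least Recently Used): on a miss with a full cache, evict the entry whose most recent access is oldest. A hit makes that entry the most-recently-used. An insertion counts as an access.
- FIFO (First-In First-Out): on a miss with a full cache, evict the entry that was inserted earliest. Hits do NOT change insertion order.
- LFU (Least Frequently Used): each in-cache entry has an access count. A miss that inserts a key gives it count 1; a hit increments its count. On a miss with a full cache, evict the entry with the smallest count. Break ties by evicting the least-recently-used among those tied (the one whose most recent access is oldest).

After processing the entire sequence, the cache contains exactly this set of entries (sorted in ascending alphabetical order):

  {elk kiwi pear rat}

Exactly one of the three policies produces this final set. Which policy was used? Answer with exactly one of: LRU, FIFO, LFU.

Answer: LFU

Derivation:
Simulating under each policy and comparing final sets:
  LRU: final set = {elk kiwi lime pear} -> differs
  FIFO: final set = {elk lime pear rat} -> differs
  LFU: final set = {elk kiwi pear rat} -> MATCHES target
Only LFU produces the target set.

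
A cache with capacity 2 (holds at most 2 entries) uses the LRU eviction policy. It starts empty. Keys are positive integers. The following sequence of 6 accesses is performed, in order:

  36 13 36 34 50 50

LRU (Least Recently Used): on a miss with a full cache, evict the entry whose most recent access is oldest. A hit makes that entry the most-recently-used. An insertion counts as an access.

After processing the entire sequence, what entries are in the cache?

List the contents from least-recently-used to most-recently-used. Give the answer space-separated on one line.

LRU simulation (capacity=2):
  1. access 36: MISS. Cache (LRU->MRU): [36]
  2. access 13: MISS. Cache (LRU->MRU): [36 13]
  3. access 36: HIT. Cache (LRU->MRU): [13 36]
  4. access 34: MISS, evict 13. Cache (LRU->MRU): [36 34]
  5. access 50: MISS, evict 36. Cache (LRU->MRU): [34 50]
  6. access 50: HIT. Cache (LRU->MRU): [34 50]
Total: 2 hits, 4 misses, 2 evictions

Answer: 34 50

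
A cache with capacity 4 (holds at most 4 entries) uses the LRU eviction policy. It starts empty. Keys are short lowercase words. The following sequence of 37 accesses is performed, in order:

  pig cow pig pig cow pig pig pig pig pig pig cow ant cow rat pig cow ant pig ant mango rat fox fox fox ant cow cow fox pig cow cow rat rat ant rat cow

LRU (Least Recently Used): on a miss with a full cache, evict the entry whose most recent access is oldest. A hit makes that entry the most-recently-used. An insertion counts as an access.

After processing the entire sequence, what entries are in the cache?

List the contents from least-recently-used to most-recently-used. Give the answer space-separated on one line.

Answer: pig ant rat cow

Derivation:
LRU simulation (capacity=4):
  1. access pig: MISS. Cache (LRU->MRU): [pig]
  2. access cow: MISS. Cache (LRU->MRU): [pig cow]
  3. access pig: HIT. Cache (LRU->MRU): [cow pig]
  4. access pig: HIT. Cache (LRU->MRU): [cow pig]
  5. access cow: HIT. Cache (LRU->MRU): [pig cow]
  6. access pig: HIT. Cache (LRU->MRU): [cow pig]
  7. access pig: HIT. Cache (LRU->MRU): [cow pig]
  8. access pig: HIT. Cache (LRU->MRU): [cow pig]
  9. access pig: HIT. Cache (LRU->MRU): [cow pig]
  10. access pig: HIT. Cache (LRU->MRU): [cow pig]
  11. access pig: HIT. Cache (LRU->MRU): [cow pig]
  12. access cow: HIT. Cache (LRU->MRU): [pig cow]
  13. access ant: MISS. Cache (LRU->MRU): [pig cow ant]
  14. access cow: HIT. Cache (LRU->MRU): [pig ant cow]
  15. access rat: MISS. Cache (LRU->MRU): [pig ant cow rat]
  16. access pig: HIT. Cache (LRU->MRU): [ant cow rat pig]
  17. access cow: HIT. Cache (LRU->MRU): [ant rat pig cow]
  18. access ant: HIT. Cache (LRU->MRU): [rat pig cow ant]
  19. access pig: HIT. Cache (LRU->MRU): [rat cow ant pig]
  20. access ant: HIT. Cache (LRU->MRU): [rat cow pig ant]
  21. access mango: MISS, evict rat. Cache (LRU->MRU): [cow pig ant mango]
  22. access rat: MISS, evict cow. Cache (LRU->MRU): [pig ant mango rat]
  23. access fox: MISS, evict pig. Cache (LRU->MRU): [ant mango rat fox]
  24. access fox: HIT. Cache (LRU->MRU): [ant mango rat fox]
  25. access fox: HIT. Cache (LRU->MRU): [ant mango rat fox]
  26. access ant: HIT. Cache (LRU->MRU): [mango rat fox ant]
  27. access cow: MISS, evict mango. Cache (LRU->MRU): [rat fox ant cow]
  28. access cow: HIT. Cache (LRU->MRU): [rat fox ant cow]
  29. access fox: HIT. Cache (LRU->MRU): [rat ant cow fox]
  30. access pig: MISS, evict rat. Cache (LRU->MRU): [ant cow fox pig]
  31. access cow: HIT. Cache (LRU->MRU): [ant fox pig cow]
  32. access cow: HIT. Cache (LRU->MRU): [ant fox pig cow]
  33. access rat: MISS, evict ant. Cache (LRU->MRU): [fox pig cow rat]
  34. access rat: HIT. Cache (LRU->MRU): [fox pig cow rat]
  35. access ant: MISS, evict fox. Cache (LRU->MRU): [pig cow rat ant]
  36. access rat: HIT. Cache (LRU->MRU): [pig cow ant rat]
  37. access cow: HIT. Cache (LRU->MRU): [pig ant rat cow]
Total: 26 hits, 11 misses, 7 evictions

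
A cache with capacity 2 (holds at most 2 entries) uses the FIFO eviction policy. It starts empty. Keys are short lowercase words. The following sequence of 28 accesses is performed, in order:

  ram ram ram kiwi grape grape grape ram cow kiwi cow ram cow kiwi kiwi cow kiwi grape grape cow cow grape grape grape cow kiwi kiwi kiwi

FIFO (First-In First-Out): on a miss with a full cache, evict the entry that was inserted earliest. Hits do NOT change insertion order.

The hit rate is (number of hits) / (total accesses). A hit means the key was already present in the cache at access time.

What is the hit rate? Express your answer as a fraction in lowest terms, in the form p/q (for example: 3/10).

FIFO simulation (capacity=2):
  1. access ram: MISS. Cache (old->new): [ram]
  2. access ram: HIT. Cache (old->new): [ram]
  3. access ram: HIT. Cache (old->new): [ram]
  4. access kiwi: MISS. Cache (old->new): [ram kiwi]
  5. access grape: MISS, evict ram. Cache (old->new): [kiwi grape]
  6. access grape: HIT. Cache (old->new): [kiwi grape]
  7. access grape: HIT. Cache (old->new): [kiwi grape]
  8. access ram: MISS, evict kiwi. Cache (old->new): [grape ram]
  9. access cow: MISS, evict grape. Cache (old->new): [ram cow]
  10. access kiwi: MISS, evict ram. Cache (old->new): [cow kiwi]
  11. access cow: HIT. Cache (old->new): [cow kiwi]
  12. access ram: MISS, evict cow. Cache (old->new): [kiwi ram]
  13. access cow: MISS, evict kiwi. Cache (old->new): [ram cow]
  14. access kiwi: MISS, evict ram. Cache (old->new): [cow kiwi]
  15. access kiwi: HIT. Cache (old->new): [cow kiwi]
  16. access cow: HIT. Cache (old->new): [cow kiwi]
  17. access kiwi: HIT. Cache (old->new): [cow kiwi]
  18. access grape: MISS, evict cow. Cache (old->new): [kiwi grape]
  19. access grape: HIT. Cache (old->new): [kiwi grape]
  20. access cow: MISS, evict kiwi. Cache (old->new): [grape cow]
  21. access cow: HIT. Cache (old->new): [grape cow]
  22. access grape: HIT. Cache (old->new): [grape cow]
  23. access grape: HIT. Cache (old->new): [grape cow]
  24. access grape: HIT. Cache (old->new): [grape cow]
  25. access cow: HIT. Cache (old->new): [grape cow]
  26. access kiwi: MISS, evict grape. Cache (old->new): [cow kiwi]
  27. access kiwi: HIT. Cache (old->new): [cow kiwi]
  28. access kiwi: HIT. Cache (old->new): [cow kiwi]
Total: 16 hits, 12 misses, 10 evictions

Hit rate = 16/28 = 4/7

Answer: 4/7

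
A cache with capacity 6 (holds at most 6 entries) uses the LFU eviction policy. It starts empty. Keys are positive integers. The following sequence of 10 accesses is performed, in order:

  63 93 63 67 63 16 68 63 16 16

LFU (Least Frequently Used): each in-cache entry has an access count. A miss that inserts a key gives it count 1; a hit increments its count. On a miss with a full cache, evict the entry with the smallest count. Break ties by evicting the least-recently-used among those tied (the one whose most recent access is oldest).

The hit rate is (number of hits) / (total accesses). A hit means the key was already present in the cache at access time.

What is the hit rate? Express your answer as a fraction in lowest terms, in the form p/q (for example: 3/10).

LFU simulation (capacity=6):
  1. access 63: MISS. Cache: [63(c=1)]
  2. access 93: MISS. Cache: [63(c=1) 93(c=1)]
  3. access 63: HIT, count now 2. Cache: [93(c=1) 63(c=2)]
  4. access 67: MISS. Cache: [93(c=1) 67(c=1) 63(c=2)]
  5. access 63: HIT, count now 3. Cache: [93(c=1) 67(c=1) 63(c=3)]
  6. access 16: MISS. Cache: [93(c=1) 67(c=1) 16(c=1) 63(c=3)]
  7. access 68: MISS. Cache: [93(c=1) 67(c=1) 16(c=1) 68(c=1) 63(c=3)]
  8. access 63: HIT, count now 4. Cache: [93(c=1) 67(c=1) 16(c=1) 68(c=1) 63(c=4)]
  9. access 16: HIT, count now 2. Cache: [93(c=1) 67(c=1) 68(c=1) 16(c=2) 63(c=4)]
  10. access 16: HIT, count now 3. Cache: [93(c=1) 67(c=1) 68(c=1) 16(c=3) 63(c=4)]
Total: 5 hits, 5 misses, 0 evictions

Hit rate = 5/10 = 1/2

Answer: 1/2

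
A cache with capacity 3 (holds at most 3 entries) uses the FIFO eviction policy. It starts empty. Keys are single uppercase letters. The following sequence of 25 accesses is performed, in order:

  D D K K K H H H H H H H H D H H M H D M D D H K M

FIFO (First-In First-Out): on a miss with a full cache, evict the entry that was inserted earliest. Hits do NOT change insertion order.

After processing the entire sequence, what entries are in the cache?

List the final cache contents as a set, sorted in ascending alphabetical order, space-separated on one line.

FIFO simulation (capacity=3):
  1. access D: MISS. Cache (old->new): [D]
  2. access D: HIT. Cache (old->new): [D]
  3. access K: MISS. Cache (old->new): [D K]
  4. access K: HIT. Cache (old->new): [D K]
  5. access K: HIT. Cache (old->new): [D K]
  6. access H: MISS. Cache (old->new): [D K H]
  7. access H: HIT. Cache (old->new): [D K H]
  8. access H: HIT. Cache (old->new): [D K H]
  9. access H: HIT. Cache (old->new): [D K H]
  10. access H: HIT. Cache (old->new): [D K H]
  11. access H: HIT. Cache (old->new): [D K H]
  12. access H: HIT. Cache (old->new): [D K H]
  13. access H: HIT. Cache (old->new): [D K H]
  14. access D: HIT. Cache (old->new): [D K H]
  15. access H: HIT. Cache (old->new): [D K H]
  16. access H: HIT. Cache (old->new): [D K H]
  17. access M: MISS, evict D. Cache (old->new): [K H M]
  18. access H: HIT. Cache (old->new): [K H M]
  19. access D: MISS, evict K. Cache (old->new): [H M D]
  20. access M: HIT. Cache (old->new): [H M D]
  21. access D: HIT. Cache (old->new): [H M D]
  22. access D: HIT. Cache (old->new): [H M D]
  23. access H: HIT. Cache (old->new): [H M D]
  24. access K: MISS, evict H. Cache (old->new): [M D K]
  25. access M: HIT. Cache (old->new): [M D K]
Total: 19 hits, 6 misses, 3 evictions

Answer: D K M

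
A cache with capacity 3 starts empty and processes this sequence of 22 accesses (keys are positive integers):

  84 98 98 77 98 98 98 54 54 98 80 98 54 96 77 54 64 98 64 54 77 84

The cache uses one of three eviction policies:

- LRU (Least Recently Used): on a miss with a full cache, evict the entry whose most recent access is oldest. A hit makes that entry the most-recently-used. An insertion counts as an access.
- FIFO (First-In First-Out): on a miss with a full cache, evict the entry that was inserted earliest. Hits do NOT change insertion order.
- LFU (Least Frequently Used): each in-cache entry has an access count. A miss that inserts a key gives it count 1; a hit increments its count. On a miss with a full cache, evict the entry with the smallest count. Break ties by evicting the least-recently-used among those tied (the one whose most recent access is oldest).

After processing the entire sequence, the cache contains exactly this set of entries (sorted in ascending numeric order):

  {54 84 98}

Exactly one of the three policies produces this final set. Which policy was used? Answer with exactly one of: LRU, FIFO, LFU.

Answer: LFU

Derivation:
Simulating under each policy and comparing final sets:
  LRU: final set = {54 77 84} -> differs
  FIFO: final set = {77 84 98} -> differs
  LFU: final set = {54 84 98} -> MATCHES target
Only LFU produces the target set.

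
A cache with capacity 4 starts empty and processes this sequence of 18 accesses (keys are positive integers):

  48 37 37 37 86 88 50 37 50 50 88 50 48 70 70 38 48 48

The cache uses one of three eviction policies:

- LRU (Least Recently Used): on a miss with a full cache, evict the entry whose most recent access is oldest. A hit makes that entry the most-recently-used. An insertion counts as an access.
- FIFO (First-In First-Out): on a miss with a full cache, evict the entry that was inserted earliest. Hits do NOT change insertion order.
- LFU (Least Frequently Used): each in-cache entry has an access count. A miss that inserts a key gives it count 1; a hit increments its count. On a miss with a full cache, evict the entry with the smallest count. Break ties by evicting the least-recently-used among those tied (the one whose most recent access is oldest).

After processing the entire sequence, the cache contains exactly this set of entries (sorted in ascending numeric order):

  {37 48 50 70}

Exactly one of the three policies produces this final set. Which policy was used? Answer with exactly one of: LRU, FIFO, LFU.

Answer: LFU

Derivation:
Simulating under each policy and comparing final sets:
  LRU: final set = {38 48 50 70} -> differs
  FIFO: final set = {38 48 50 70} -> differs
  LFU: final set = {37 48 50 70} -> MATCHES target
Only LFU produces the target set.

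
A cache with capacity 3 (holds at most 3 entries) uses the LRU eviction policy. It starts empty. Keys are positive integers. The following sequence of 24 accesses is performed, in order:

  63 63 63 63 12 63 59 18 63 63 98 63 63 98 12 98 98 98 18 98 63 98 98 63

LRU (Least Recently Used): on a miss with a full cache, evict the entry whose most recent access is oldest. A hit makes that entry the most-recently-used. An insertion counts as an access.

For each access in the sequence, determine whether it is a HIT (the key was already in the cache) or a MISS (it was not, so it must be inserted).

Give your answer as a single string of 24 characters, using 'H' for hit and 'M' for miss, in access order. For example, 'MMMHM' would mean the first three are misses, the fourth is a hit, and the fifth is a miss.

LRU simulation (capacity=3):
  1. access 63: MISS. Cache (LRU->MRU): [63]
  2. access 63: HIT. Cache (LRU->MRU): [63]
  3. access 63: HIT. Cache (LRU->MRU): [63]
  4. access 63: HIT. Cache (LRU->MRU): [63]
  5. access 12: MISS. Cache (LRU->MRU): [63 12]
  6. access 63: HIT. Cache (LRU->MRU): [12 63]
  7. access 59: MISS. Cache (LRU->MRU): [12 63 59]
  8. access 18: MISS, evict 12. Cache (LRU->MRU): [63 59 18]
  9. access 63: HIT. Cache (LRU->MRU): [59 18 63]
  10. access 63: HIT. Cache (LRU->MRU): [59 18 63]
  11. access 98: MISS, evict 59. Cache (LRU->MRU): [18 63 98]
  12. access 63: HIT. Cache (LRU->MRU): [18 98 63]
  13. access 63: HIT. Cache (LRU->MRU): [18 98 63]
  14. access 98: HIT. Cache (LRU->MRU): [18 63 98]
  15. access 12: MISS, evict 18. Cache (LRU->MRU): [63 98 12]
  16. access 98: HIT. Cache (LRU->MRU): [63 12 98]
  17. access 98: HIT. Cache (LRU->MRU): [63 12 98]
  18. access 98: HIT. Cache (LRU->MRU): [63 12 98]
  19. access 18: MISS, evict 63. Cache (LRU->MRU): [12 98 18]
  20. access 98: HIT. Cache (LRU->MRU): [12 18 98]
  21. access 63: MISS, evict 12. Cache (LRU->MRU): [18 98 63]
  22. access 98: HIT. Cache (LRU->MRU): [18 63 98]
  23. access 98: HIT. Cache (LRU->MRU): [18 63 98]
  24. access 63: HIT. Cache (LRU->MRU): [18 98 63]
Total: 16 hits, 8 misses, 5 evictions

Answer: MHHHMHMMHHMHHHMHHHMHMHHH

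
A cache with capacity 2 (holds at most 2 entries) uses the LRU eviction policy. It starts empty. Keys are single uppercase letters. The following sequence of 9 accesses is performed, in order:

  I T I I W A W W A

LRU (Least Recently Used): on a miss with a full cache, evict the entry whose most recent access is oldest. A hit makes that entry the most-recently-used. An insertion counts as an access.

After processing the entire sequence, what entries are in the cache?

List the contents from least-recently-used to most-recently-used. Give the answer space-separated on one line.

Answer: W A

Derivation:
LRU simulation (capacity=2):
  1. access I: MISS. Cache (LRU->MRU): [I]
  2. access T: MISS. Cache (LRU->MRU): [I T]
  3. access I: HIT. Cache (LRU->MRU): [T I]
  4. access I: HIT. Cache (LRU->MRU): [T I]
  5. access W: MISS, evict T. Cache (LRU->MRU): [I W]
  6. access A: MISS, evict I. Cache (LRU->MRU): [W A]
  7. access W: HIT. Cache (LRU->MRU): [A W]
  8. access W: HIT. Cache (LRU->MRU): [A W]
  9. access A: HIT. Cache (LRU->MRU): [W A]
Total: 5 hits, 4 misses, 2 evictions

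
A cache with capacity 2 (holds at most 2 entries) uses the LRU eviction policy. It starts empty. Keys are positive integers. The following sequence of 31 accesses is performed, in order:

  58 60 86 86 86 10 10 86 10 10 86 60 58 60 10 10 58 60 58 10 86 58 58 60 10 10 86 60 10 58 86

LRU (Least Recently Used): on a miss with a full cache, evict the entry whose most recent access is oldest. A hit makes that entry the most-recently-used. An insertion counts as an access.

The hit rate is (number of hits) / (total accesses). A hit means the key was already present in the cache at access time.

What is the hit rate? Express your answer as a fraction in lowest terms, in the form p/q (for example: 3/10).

LRU simulation (capacity=2):
  1. access 58: MISS. Cache (LRU->MRU): [58]
  2. access 60: MISS. Cache (LRU->MRU): [58 60]
  3. access 86: MISS, evict 58. Cache (LRU->MRU): [60 86]
  4. access 86: HIT. Cache (LRU->MRU): [60 86]
  5. access 86: HIT. Cache (LRU->MRU): [60 86]
  6. access 10: MISS, evict 60. Cache (LRU->MRU): [86 10]
  7. access 10: HIT. Cache (LRU->MRU): [86 10]
  8. access 86: HIT. Cache (LRU->MRU): [10 86]
  9. access 10: HIT. Cache (LRU->MRU): [86 10]
  10. access 10: HIT. Cache (LRU->MRU): [86 10]
  11. access 86: HIT. Cache (LRU->MRU): [10 86]
  12. access 60: MISS, evict 10. Cache (LRU->MRU): [86 60]
  13. access 58: MISS, evict 86. Cache (LRU->MRU): [60 58]
  14. access 60: HIT. Cache (LRU->MRU): [58 60]
  15. access 10: MISS, evict 58. Cache (LRU->MRU): [60 10]
  16. access 10: HIT. Cache (LRU->MRU): [60 10]
  17. access 58: MISS, evict 60. Cache (LRU->MRU): [10 58]
  18. access 60: MISS, evict 10. Cache (LRU->MRU): [58 60]
  19. access 58: HIT. Cache (LRU->MRU): [60 58]
  20. access 10: MISS, evict 60. Cache (LRU->MRU): [58 10]
  21. access 86: MISS, evict 58. Cache (LRU->MRU): [10 86]
  22. access 58: MISS, evict 10. Cache (LRU->MRU): [86 58]
  23. access 58: HIT. Cache (LRU->MRU): [86 58]
  24. access 60: MISS, evict 86. Cache (LRU->MRU): [58 60]
  25. access 10: MISS, evict 58. Cache (LRU->MRU): [60 10]
  26. access 10: HIT. Cache (LRU->MRU): [60 10]
  27. access 86: MISS, evict 60. Cache (LRU->MRU): [10 86]
  28. access 60: MISS, evict 10. Cache (LRU->MRU): [86 60]
  29. access 10: MISS, evict 86. Cache (LRU->MRU): [60 10]
  30. access 58: MISS, evict 60. Cache (LRU->MRU): [10 58]
  31. access 86: MISS, evict 10. Cache (LRU->MRU): [58 86]
Total: 12 hits, 19 misses, 17 evictions

Hit rate = 12/31

Answer: 12/31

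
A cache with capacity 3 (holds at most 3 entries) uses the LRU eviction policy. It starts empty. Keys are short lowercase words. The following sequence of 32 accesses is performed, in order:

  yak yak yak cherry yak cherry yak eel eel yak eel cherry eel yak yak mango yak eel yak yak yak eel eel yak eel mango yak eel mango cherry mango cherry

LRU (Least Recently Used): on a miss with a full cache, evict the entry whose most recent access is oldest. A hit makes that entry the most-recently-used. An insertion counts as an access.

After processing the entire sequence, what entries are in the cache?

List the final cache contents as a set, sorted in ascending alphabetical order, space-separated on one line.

Answer: cherry eel mango

Derivation:
LRU simulation (capacity=3):
  1. access yak: MISS. Cache (LRU->MRU): [yak]
  2. access yak: HIT. Cache (LRU->MRU): [yak]
  3. access yak: HIT. Cache (LRU->MRU): [yak]
  4. access cherry: MISS. Cache (LRU->MRU): [yak cherry]
  5. access yak: HIT. Cache (LRU->MRU): [cherry yak]
  6. access cherry: HIT. Cache (LRU->MRU): [yak cherry]
  7. access yak: HIT. Cache (LRU->MRU): [cherry yak]
  8. access eel: MISS. Cache (LRU->MRU): [cherry yak eel]
  9. access eel: HIT. Cache (LRU->MRU): [cherry yak eel]
  10. access yak: HIT. Cache (LRU->MRU): [cherry eel yak]
  11. access eel: HIT. Cache (LRU->MRU): [cherry yak eel]
  12. access cherry: HIT. Cache (LRU->MRU): [yak eel cherry]
  13. access eel: HIT. Cache (LRU->MRU): [yak cherry eel]
  14. access yak: HIT. Cache (LRU->MRU): [cherry eel yak]
  15. access yak: HIT. Cache (LRU->MRU): [cherry eel yak]
  16. access mango: MISS, evict cherry. Cache (LRU->MRU): [eel yak mango]
  17. access yak: HIT. Cache (LRU->MRU): [eel mango yak]
  18. access eel: HIT. Cache (LRU->MRU): [mango yak eel]
  19. access yak: HIT. Cache (LRU->MRU): [mango eel yak]
  20. access yak: HIT. Cache (LRU->MRU): [mango eel yak]
  21. access yak: HIT. Cache (LRU->MRU): [mango eel yak]
  22. access eel: HIT. Cache (LRU->MRU): [mango yak eel]
  23. access eel: HIT. Cache (LRU->MRU): [mango yak eel]
  24. access yak: HIT. Cache (LRU->MRU): [mango eel yak]
  25. access eel: HIT. Cache (LRU->MRU): [mango yak eel]
  26. access mango: HIT. Cache (LRU->MRU): [yak eel mango]
  27. access yak: HIT. Cache (LRU->MRU): [eel mango yak]
  28. access eel: HIT. Cache (LRU->MRU): [mango yak eel]
  29. access mango: HIT. Cache (LRU->MRU): [yak eel mango]
  30. access cherry: MISS, evict yak. Cache (LRU->MRU): [eel mango cherry]
  31. access mango: HIT. Cache (LRU->MRU): [eel cherry mango]
  32. access cherry: HIT. Cache (LRU->MRU): [eel mango cherry]
Total: 27 hits, 5 misses, 2 evictions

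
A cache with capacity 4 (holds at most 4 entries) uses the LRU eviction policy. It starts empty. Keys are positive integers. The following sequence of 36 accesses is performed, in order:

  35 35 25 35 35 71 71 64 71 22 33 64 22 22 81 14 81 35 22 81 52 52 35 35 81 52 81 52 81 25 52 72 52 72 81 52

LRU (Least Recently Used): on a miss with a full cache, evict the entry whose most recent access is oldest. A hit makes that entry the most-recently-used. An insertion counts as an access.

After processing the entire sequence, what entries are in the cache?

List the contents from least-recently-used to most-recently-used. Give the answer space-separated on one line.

LRU simulation (capacity=4):
  1. access 35: MISS. Cache (LRU->MRU): [35]
  2. access 35: HIT. Cache (LRU->MRU): [35]
  3. access 25: MISS. Cache (LRU->MRU): [35 25]
  4. access 35: HIT. Cache (LRU->MRU): [25 35]
  5. access 35: HIT. Cache (LRU->MRU): [25 35]
  6. access 71: MISS. Cache (LRU->MRU): [25 35 71]
  7. access 71: HIT. Cache (LRU->MRU): [25 35 71]
  8. access 64: MISS. Cache (LRU->MRU): [25 35 71 64]
  9. access 71: HIT. Cache (LRU->MRU): [25 35 64 71]
  10. access 22: MISS, evict 25. Cache (LRU->MRU): [35 64 71 22]
  11. access 33: MISS, evict 35. Cache (LRU->MRU): [64 71 22 33]
  12. access 64: HIT. Cache (LRU->MRU): [71 22 33 64]
  13. access 22: HIT. Cache (LRU->MRU): [71 33 64 22]
  14. access 22: HIT. Cache (LRU->MRU): [71 33 64 22]
  15. access 81: MISS, evict 71. Cache (LRU->MRU): [33 64 22 81]
  16. access 14: MISS, evict 33. Cache (LRU->MRU): [64 22 81 14]
  17. access 81: HIT. Cache (LRU->MRU): [64 22 14 81]
  18. access 35: MISS, evict 64. Cache (LRU->MRU): [22 14 81 35]
  19. access 22: HIT. Cache (LRU->MRU): [14 81 35 22]
  20. access 81: HIT. Cache (LRU->MRU): [14 35 22 81]
  21. access 52: MISS, evict 14. Cache (LRU->MRU): [35 22 81 52]
  22. access 52: HIT. Cache (LRU->MRU): [35 22 81 52]
  23. access 35: HIT. Cache (LRU->MRU): [22 81 52 35]
  24. access 35: HIT. Cache (LRU->MRU): [22 81 52 35]
  25. access 81: HIT. Cache (LRU->MRU): [22 52 35 81]
  26. access 52: HIT. Cache (LRU->MRU): [22 35 81 52]
  27. access 81: HIT. Cache (LRU->MRU): [22 35 52 81]
  28. access 52: HIT. Cache (LRU->MRU): [22 35 81 52]
  29. access 81: HIT. Cache (LRU->MRU): [22 35 52 81]
  30. access 25: MISS, evict 22. Cache (LRU->MRU): [35 52 81 25]
  31. access 52: HIT. Cache (LRU->MRU): [35 81 25 52]
  32. access 72: MISS, evict 35. Cache (LRU->MRU): [81 25 52 72]
  33. access 52: HIT. Cache (LRU->MRU): [81 25 72 52]
  34. access 72: HIT. Cache (LRU->MRU): [81 25 52 72]
  35. access 81: HIT. Cache (LRU->MRU): [25 52 72 81]
  36. access 52: HIT. Cache (LRU->MRU): [25 72 81 52]
Total: 24 hits, 12 misses, 8 evictions

Answer: 25 72 81 52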